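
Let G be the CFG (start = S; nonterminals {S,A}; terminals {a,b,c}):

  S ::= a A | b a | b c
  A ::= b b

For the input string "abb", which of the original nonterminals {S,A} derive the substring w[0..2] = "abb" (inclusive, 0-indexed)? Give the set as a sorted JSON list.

CNF form of G:
  S -> T0 T1 | T0 T2 | T1 A
  A -> T0 T0
  T0 -> b
  T1 -> a
  T2 -> c

CYK table (by increasing span), restricted to cells inside w[0..2]:
  T[0,0] 'a' = {T1}  orig:{}
  T[1,1] 'b' = {T0}  orig:{}
  T[2,2] 'b' = {T0}  orig:{}
  T[0,1] 'ab' = ∅
  T[1,2] 'bb' = {A}
  T[0,2] 'abb' = {S}

Original NTs in T[0,2] deriving "abb": ["S"]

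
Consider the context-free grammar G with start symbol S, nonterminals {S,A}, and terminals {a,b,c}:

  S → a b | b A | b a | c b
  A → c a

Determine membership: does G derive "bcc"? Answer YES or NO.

CNF form of G:
  S -> T0 T2 | T1 T2 | T2 A | T2 T1
  A -> T0 T1
  T0 -> c
  T1 -> a
  T2 -> b

Fill CYK table bottom-up:
  T[0,0] 'b' = {T2}  orig:{}
  T[1,1] 'c' = {T0}  orig:{}
  T[2,2] 'c' = {T0}  orig:{}
  T[0,1] 'bc' = ∅
  T[1,2] 'cc' = ∅
  T[0,2] 'bcc' = ∅

S ∉ T[0,2] ⇒ NO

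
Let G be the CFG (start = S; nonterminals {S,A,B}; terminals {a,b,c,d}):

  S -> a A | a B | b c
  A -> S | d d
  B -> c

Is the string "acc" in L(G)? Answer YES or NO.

CNF form of G:
  S -> T0 A | T0 B | T1 T2
  A -> T0 A | T0 B | T1 T2 | T3 T3
  B -> c
  T0 -> a
  T1 -> b
  T2 -> c
  T3 -> d

CYK table (by increasing span):
  T[0,0] 'a' = {T0}  orig:{}
  T[1,1] 'c' = {B,T2}  orig:{B}
  T[2,2] 'c' = {B,T2}  orig:{B}
  T[0,1] 'ac' = {A,S}
  T[1,2] 'cc' = ∅
  T[0,2] 'acc' = ∅

S ∉ T[0,2] ⇒ NO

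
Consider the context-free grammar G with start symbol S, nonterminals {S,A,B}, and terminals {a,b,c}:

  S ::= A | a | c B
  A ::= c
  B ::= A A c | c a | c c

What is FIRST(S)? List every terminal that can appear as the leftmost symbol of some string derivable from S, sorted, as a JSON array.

FIRST sets, iterate to fixpoint:
pass 1:
  A via A→c: +{c}
  B via B→A A c: +{c}
  S via S→A: +{c}
  S via S→a: +{a}
  FIRST[S]={a,c}  FIRST[A]={c}  FIRST[B]={c}
pass 2: — fixpoint
  FIRST[S]={a,c}  FIRST[A]={c}  FIRST[B]={c}

FIRST(S) = ["a", "c"]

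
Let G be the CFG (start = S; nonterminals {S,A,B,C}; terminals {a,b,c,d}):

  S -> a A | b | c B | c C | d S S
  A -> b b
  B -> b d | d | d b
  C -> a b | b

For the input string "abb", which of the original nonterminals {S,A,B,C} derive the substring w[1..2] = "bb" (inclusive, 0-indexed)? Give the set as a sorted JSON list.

Convert to CNF:
  S -> T1 X4 | T2 A | T3 B | T3 C | b
  A -> T0 T0
  B -> T0 T1 | T1 T0 | d
  C -> T2 T0 | b
  T0 -> b
  T1 -> d
  T2 -> a
  T3 -> c
  X4 -> S S

CYK table (by increasing span) — only the sub-triangle for w[1..2]:
  T[1,1] 'b' = {C,S,T0}  orig:{C,S}
  T[2,2] 'b' = {C,S,T0}  orig:{C,S}
  T[1,2] 'bb' = {A,X4}  orig:{A}

Original NTs in T[1,2] deriving "bb": ["A"]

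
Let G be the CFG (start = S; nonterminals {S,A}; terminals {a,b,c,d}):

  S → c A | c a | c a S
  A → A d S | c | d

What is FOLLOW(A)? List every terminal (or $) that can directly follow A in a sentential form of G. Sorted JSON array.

FIRST iteration:
pass 1:
  A via A→c: +{c}
  A via A→d: +{d}
  S via S→c A: +{c}
  FIRST[S]={c}  FIRST[A]={c,d}
pass 2: (stable)
  FIRST[S]={c}  FIRST[A]={c,d}

Compute FOLLOW by fixpoint:
seed FOLLOW(S) with $
[1]
  A→A d S: FOLLOW(A) ⊇ FIRST(d) = {d}; new: +{d}
  A→A d S: FOLLOW(S) ⊇ FOLLOW(A) ⊇ {d}; new: +{d}
  S→c A: FOLLOW(A) ⊇ FOLLOW(S) ⊇ {$,d}; new: +{$}
  FOLLOW(S)={$,d}  FOLLOW(A)={$,d}
[2] (no change)
  FOLLOW(S)={$,d}  FOLLOW(A)={$,d}

FOLLOW(A) = ["$", "d"]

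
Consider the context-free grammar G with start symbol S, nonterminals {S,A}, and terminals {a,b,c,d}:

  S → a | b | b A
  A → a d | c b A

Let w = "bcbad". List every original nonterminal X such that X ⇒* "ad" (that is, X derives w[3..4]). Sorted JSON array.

CNF form of G:
  S -> T3 A | a | b
  A -> T0 T1 | T2 X4
  T0 -> a
  T1 -> d
  T2 -> c
  T3 -> b
  X4 -> T3 A

CYK table (by increasing span) — only the sub-triangle for w[3..4]:
  cell(3,3) a: {S,T0}  orig:{S}
  cell(4,4) d: {T1}  orig:{}
  cell(3,4) ad: {A}

Original NTs in T[3,4] deriving "ad": ["A"]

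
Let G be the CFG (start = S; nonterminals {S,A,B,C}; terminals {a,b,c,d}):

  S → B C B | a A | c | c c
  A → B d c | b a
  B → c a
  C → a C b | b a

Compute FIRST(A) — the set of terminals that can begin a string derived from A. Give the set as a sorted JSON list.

FIRST iteration:
iter 1:
  A via A→b a: +{b}
  B via B→c a: +{c}
  C via C→a C b: +{a}
  C via C→b a: +{b}
  S via S→B C B: +{c}
  S via S→a A: +{a}
  FIRST[S]={a,c}  FIRST[A]={b}  FIRST[B]={c}  FIRST[C]={a,b}
iter 2:
  A via A→B d c: +{c}
  FIRST[S]={a,c}  FIRST[A]={b,c}  FIRST[B]={c}  FIRST[C]={a,b}
iter 3: done
  FIRST[S]={a,c}  FIRST[A]={b,c}  FIRST[B]={c}  FIRST[C]={a,b}

FIRST(A) = ["b", "c"]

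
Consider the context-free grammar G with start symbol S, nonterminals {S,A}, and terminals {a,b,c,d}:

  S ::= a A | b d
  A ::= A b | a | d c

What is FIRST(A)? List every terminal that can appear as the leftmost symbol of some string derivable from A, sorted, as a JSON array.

FIRST iteration:
pass 1:
  A via A→a: +{a}
  A via A→d c: +{d}
  S via S→a A: +{a}
  S via S→b d: +{b}
  FIRST(S)={a,b}  FIRST(A)={a,d}
pass 2: — fixpoint
  FIRST(S)={a,b}  FIRST(A)={a,d}

FIRST(A) = ["a", "d"]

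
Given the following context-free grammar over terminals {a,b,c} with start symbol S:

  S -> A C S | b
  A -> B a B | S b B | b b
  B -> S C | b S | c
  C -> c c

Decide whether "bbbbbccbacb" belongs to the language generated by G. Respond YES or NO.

Convert to CNF:
  S -> A X5 | b
  A -> B X3 | S X4 | T1 T1
  B -> S C | T1 S | c
  C -> T2 T2
  T0 -> a
  T1 -> b
  T2 -> c
  X3 -> T0 B
  X4 -> T1 B
  X5 -> C S

CYK table (by increasing span):
  cell(0,0) b: {S,T1}  orig:{S}
  cell(1,1) b: {S,T1}  orig:{S}
  cell(2,2) b: {S,T1}  orig:{S}
  cell(3,3) b: {S,T1}  orig:{S}
  cell(4,4) b: {S,T1}  orig:{S}
  cell(5,5) c: {B,T2}  orig:{B}
  cell(6,6) c: {B,T2}  orig:{B}
  cell(7,7) b: {S,T1}  orig:{S}
  cell(8,8) a: {T0}  orig:{}
  cell(9,9) c: {B,T2}  orig:{B}
  cell(10,10) b: {S,T1}  orig:{S}
  cell(0,1) bb: {A,B}
  cell(1,2) bb: {A,B}
  cell(2,3) bb: {A,B}
  cell(3,4) bb: {A,B}
  cell(4,5) bc: {X4}  orig:{}
  cell(5,6) cc: {C}
  cell(6,7) cb: ∅
  cell(7,8) ba: ∅
  cell(8,9) ac: {X3}  orig:{}
  cell(9,10) cb: ∅
  cell(0,2) bbb: {X4}  orig:{}
  cell(1,3) bbb: {X4}  orig:{}
  cell(2,4) bbb: {X4}  orig:{}
  cell(3,5) bbc: {A}
  cell(4,6) bcc: {B}
  cell(5,7) ccb: {X5}  orig:{}
  cell(6,8) cba: ∅
  cell(7,9) bac: ∅
  cell(8,10) acb: ∅
  cell(0,3) bbbb: {A}
  cell(1,4) bbbb: {A}
  cell(2,5) bbbc: ∅
  cell(3,6) bbcc: {X4}  orig:{}
  cell(4,7) bccb: ∅
  cell(5,8) ccba: ∅
  cell(6,9) cbac: ∅
  cell(7,10) bacb: ∅
  cell(0,4) bbbbb: ∅
  cell(1,5) bbbbc: ∅
  cell(2,6) bbbcc: {A}
  cell(3,7) bbccb: {S}
  cell(4,8) bccba: ∅
  cell(5,9) ccbac: ∅
  cell(6,10) cbacb: ∅
  cell(0,5) bbbbbc: ∅
  cell(1,6) bbbbcc: ∅
  cell(2,7) bbbccb: {B}
  cell(3,8) bbccba: ∅
  cell(4,9) bccbac: ∅
  cell(5,10) ccbacb: ∅
  cell(0,6) bbbbbcc: ∅
  cell(1,7) bbbbccb: {S,X4}  orig:{S}
  cell(2,8) bbbccba: ∅
  cell(3,9) bbccbac: ∅
  cell(4,10) bccbacb: ∅
  cell(0,7) bbbbbccb: {A,B}
  cell(1,8) bbbbccba: ∅
  cell(2,9) bbbccbac: {A}
  cell(3,10) bbccbacb: ∅
  cell(0,8) bbbbbccba: ∅
  cell(1,9) bbbbccbac: ∅
  cell(2,10) bbbccbacb: ∅
  cell(0,9) bbbbbccbac: {A}
  cell(1,10) bbbbccbacb: ∅
  cell(0,10) bbbbbccbacb: ∅

S ∉ T[0,10] ⇒ NO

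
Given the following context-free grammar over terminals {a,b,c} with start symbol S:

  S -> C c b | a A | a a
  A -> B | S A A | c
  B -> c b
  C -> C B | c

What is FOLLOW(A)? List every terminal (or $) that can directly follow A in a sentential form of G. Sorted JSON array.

FIRST sets, iterate to fixpoint:
pass 1:
  A via A→c: +{c}
  B via B→c b: +{c}
  C via C→c: +{c}
  S via S→C c b: +{c}
  S via S→a A: +{a}
  FIRST(S)={a,c}  FIRST(A)={c}  FIRST(B)={c}  FIRST(C)={c}
pass 2:
  A via A→S A A: +{a}
  FIRST(S)={a,c}  FIRST(A)={a,c}  FIRST(B)={c}  FIRST(C)={c}
pass 3: done
  FIRST(S)={a,c}  FIRST(A)={a,c}  FIRST(B)={c}  FIRST(C)={c}

Compute FOLLOW by fixpoint:
initialize: $ ∈ FOLLOW(S)
[1]
  A→S A A: FOLLOW(S) ⊇ FIRST(A) = {a,c}; new: +{a,c}
  A→S A A: FOLLOW(A) ⊇ FIRST(A) = {a,c}; new: +{a,c}
  C→C B: FOLLOW(C) ⊇ FIRST(B) = {c}; new: +{c}
  C→C B: FOLLOW(B) ⊇ FOLLOW(C) ⊇ {c}; new: +{c}
  S→a A: FOLLOW(A) ⊇ FOLLOW(S) ⊇ {$,a,c}; new: +{$}
  S: {$,a,c}  A: {$,a,c}  B: {c}  C: {c}
[2]
  A→B: FOLLOW(B) ⊇ FOLLOW(A) ⊇ {$,a,c}; new: +{$,a}
  S: {$,a,c}  A: {$,a,c}  B: {$,a,c}  C: {c}
[3] done
  S: {$,a,c}  A: {$,a,c}  B: {$,a,c}  C: {c}

FOLLOW(A) = ["$", "a", "c"]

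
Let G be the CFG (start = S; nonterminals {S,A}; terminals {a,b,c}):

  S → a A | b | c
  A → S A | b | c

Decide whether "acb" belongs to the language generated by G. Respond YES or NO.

CNF form of G:
  S -> T0 A | b | c
  A -> S A | b | c
  T0 -> a

CYK table (by increasing span):
  cell(0,0) a: {T0}  orig:{}
  cell(1,1) c: {A,S}
  cell(2,2) b: {A,S}
  cell(0,1) ac: {S}
  cell(1,2) cb: {A}
  cell(0,2) acb: {A,S}

S ∈ T[0,2] ⇒ YES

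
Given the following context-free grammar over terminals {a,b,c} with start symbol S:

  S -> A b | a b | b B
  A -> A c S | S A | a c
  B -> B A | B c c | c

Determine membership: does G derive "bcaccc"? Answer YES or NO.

Convert to CNF:
  S -> A T2 | T1 T2 | T2 B
  A -> A X3 | S A | T1 T0
  B -> B A | B X4 | c
  T0 -> c
  T1 -> a
  T2 -> b
  X3 -> T0 S
  X4 -> T0 T0

CYK fill:
  [0..0]={T2}  "b"  orig:{}
  [1..1]={B,T0}  "c"  orig:{B}
  [2..2]={T1}  "a"  orig:{}
  [3..3]={B,T0}  "c"  orig:{B}
  [4..4]={B,T0}  "c"  orig:{B}
  [5..5]={B,T0}  "c"  orig:{B}
  [0..1]={S}  "bc"
  [1..2]=∅  "ca"
  [2..3]={A}  "ac"
  [3..4]={X4}  "cc"  orig:{}
  [4..5]={X4}  "cc"  orig:{}
  [0..2]=∅  "bca"
  [1..3]={B}  "cac"
  [2..4]=∅  "acc"
  [3..5]={B}  "ccc"
  [0..3]={A,S}  "bcac"
  [1..4]=∅  "cacc"
  [2..5]=∅  "accc"
  [0..4]=∅  "bcacc"
  [1..5]={B}  "caccc"
  [0..5]={S}  "bcaccc"

S ∈ T[0,5] ⇒ YES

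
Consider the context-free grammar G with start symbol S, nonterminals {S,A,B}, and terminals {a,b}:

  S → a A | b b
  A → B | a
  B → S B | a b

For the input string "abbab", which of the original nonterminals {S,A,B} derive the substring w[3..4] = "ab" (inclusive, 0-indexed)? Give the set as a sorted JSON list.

Convert to CNF:
  S -> T0 A | T1 T1
  A -> S B | T0 T1 | a
  B -> S B | T0 T1
  T0 -> a
  T1 -> b

CYK fill, restricted to cells inside w[3..4]:
  T[3,3] 'a' = {A,T0}  orig:{A}
  T[4,4] 'b' = {T1}  orig:{}
  T[3,4] 'ab' = {A,B}

Original NTs in T[3,4] deriving "ab": ["A", "B"]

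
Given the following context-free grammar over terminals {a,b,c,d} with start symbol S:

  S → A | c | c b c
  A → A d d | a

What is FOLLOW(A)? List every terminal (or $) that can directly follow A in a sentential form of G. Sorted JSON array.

FIRST sets, iterate to fixpoint:
round 1:
  A via A→a: +{a}
  S via S→A: +{a}
  S via S→c: +{c}
  S: {a,c}  A: {a}
round 2: — fixpoint
  S: {a,c}  A: {a}

FOLLOW sets:
seed FOLLOW(S) with $
iter 1:
  A→A d d: FOLLOW(A) ⊇ FIRST(d) = {d}; new: +{d}
  S→A: FOLLOW(A) ⊇ FOLLOW(S) ⊇ {$}; new: +{$}
  S: {$}  A: {$,d}
iter 2: done
  S: {$}  A: {$,d}

FOLLOW(A) = ["$", "d"]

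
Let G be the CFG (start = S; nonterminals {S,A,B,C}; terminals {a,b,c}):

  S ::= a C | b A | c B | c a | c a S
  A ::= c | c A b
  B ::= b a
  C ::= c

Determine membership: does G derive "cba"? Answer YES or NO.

Convert to CNF:
  S -> T0 B | T0 T2 | T0 X4 | T1 A | T2 C
  A -> T0 X3 | c
  B -> T1 T2
  C -> c
  T0 -> c
  T1 -> b
  T2 -> a
  X3 -> A T1
  X4 -> T2 S

CYK table (by increasing span):
  [0..0]={A,C,T0}  "c"  orig:{A,C}
  [1..1]={T1}  "b"  orig:{}
  [2..2]={T2}  "a"  orig:{}
  [0..1]={X3}  "cb"  orig:{}
  [1..2]={B}  "ba"
  [0..2]={S}  "cba"

S ∈ T[0,2] ⇒ YES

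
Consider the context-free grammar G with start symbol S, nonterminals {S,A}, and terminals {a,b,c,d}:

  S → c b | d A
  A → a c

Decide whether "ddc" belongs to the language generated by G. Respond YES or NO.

CNF form of G:
  S -> T1 T2 | T3 A
  A -> T0 T1
  T0 -> a
  T1 -> c
  T2 -> b
  T3 -> d

CYK table (by increasing span):
  cell(0,0) d: {T3}  orig:{}
  cell(1,1) d: {T3}  orig:{}
  cell(2,2) c: {T1}  orig:{}
  cell(0,1) dd: ∅
  cell(1,2) dc: ∅
  cell(0,2) ddc: ∅

S ∉ T[0,2] ⇒ NO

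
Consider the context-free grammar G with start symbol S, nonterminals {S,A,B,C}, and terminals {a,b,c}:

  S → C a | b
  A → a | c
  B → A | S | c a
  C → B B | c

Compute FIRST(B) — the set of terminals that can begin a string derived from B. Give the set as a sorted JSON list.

Compute FIRST by fixpoint:
round 1:
  A via A→a: +{a}
  A via A→c: +{c}
  B via B→A: +{a,c}
  C via C→B B: +{a,c}
  S via S→C a: +{a,c}
  S via S→b: +{b}
  S: {a,b,c}  A: {a,c}  B: {a,c}  C: {a,c}
round 2:
  B via B→S: +{b}
  C via C→B B: +{b}
  S: {a,b,c}  A: {a,c}  B: {a,b,c}  C: {a,b,c}
round 3: (stable)
  S: {a,b,c}  A: {a,c}  B: {a,b,c}  C: {a,b,c}

FIRST(B) = ["a", "b", "c"]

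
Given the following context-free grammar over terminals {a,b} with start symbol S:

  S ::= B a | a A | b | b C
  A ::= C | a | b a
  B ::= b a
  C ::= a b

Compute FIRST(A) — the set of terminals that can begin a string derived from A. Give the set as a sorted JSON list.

FIRST iteration:
iter 1:
  A via A→a: +{a}
  A via A→b a: +{b}
  B via B→b a: +{b}
  C via C→a b: +{a}
  S via S→B a: +{b}
  S via S→a A: +{a}
  S: {a,b}  A: {a,b}  B: {b}  C: {a}
iter 2: (stable)
  S: {a,b}  A: {a,b}  B: {b}  C: {a}

FIRST(A) = ["a", "b"]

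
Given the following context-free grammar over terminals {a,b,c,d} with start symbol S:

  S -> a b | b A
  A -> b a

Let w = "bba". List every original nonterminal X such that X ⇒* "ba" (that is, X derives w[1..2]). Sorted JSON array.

Convert to CNF:
  S -> T0 A | T1 T0
  A -> T0 T1
  T0 -> b
  T1 -> a

CYK table (by increasing span), restricted to cells inside w[1..2]:
  cell(1,1) b: {T0}  orig:{}
  cell(2,2) a: {T1}  orig:{}
  cell(1,2) ba: {A}

Original NTs in T[1,2] deriving "ba": ["A"]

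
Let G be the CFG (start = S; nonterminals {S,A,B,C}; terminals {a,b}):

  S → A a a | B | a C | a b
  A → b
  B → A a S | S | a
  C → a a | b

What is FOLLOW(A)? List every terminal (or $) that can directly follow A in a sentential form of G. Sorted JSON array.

Compute FIRST by fixpoint:
iter 1:
  A via A→b: +{b}
  B via B→A a S: +{b}
  B via B→a: +{a}
  C via C→a a: +{a}
  C via C→b: +{b}
  S via S→A a a: +{b}
  S via S→B: +{a}
  S: {a,b}  A: {b}  B: {a,b}  C: {a,b}
iter 2: (no change)
  S: {a,b}  A: {b}  B: {a,b}  C: {a,b}

FOLLOW iteration:
initialize: $ ∈ FOLLOW(S)
pass 1:
  B→A a S: FOLLOW(A) ⊇ FIRST(a) = {a}; new: +{a}
  S→B: FOLLOW(B) ⊇ FOLLOW(S) ⊇ {$}; new: +{$}
  S→a C: FOLLOW(C) ⊇ FOLLOW(S) ⊇ {$}; new: +{$}
  S: {$}  A: {a}  B: {$}  C: {$}
pass 2: (stable)
  S: {$}  A: {a}  B: {$}  C: {$}

FOLLOW(A) = ["a"]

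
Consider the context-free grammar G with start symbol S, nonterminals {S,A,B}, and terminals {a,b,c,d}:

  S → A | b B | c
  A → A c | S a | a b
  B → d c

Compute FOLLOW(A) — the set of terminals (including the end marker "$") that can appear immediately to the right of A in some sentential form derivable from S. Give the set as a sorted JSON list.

FIRST sets, iterate to fixpoint:
pass 1:
  A via A→a b: +{a}
  B via B→d c: +{d}
  S via S→A: +{a}
  S via S→b B: +{b}
  S via S→c: +{c}
  S: {a,b,c}  A: {a}  B: {d}
pass 2:
  A via A→S a: +{b,c}
  S: {a,b,c}  A: {a,b,c}  B: {d}
pass 3: — fixpoint
  S: {a,b,c}  A: {a,b,c}  B: {d}

Compute FOLLOW by fixpoint:
FOLLOW(S) := {$}
[1]
  A→A c: FOLLOW(A) ⊇ FIRST(c) = {c}; new: +{c}
  A→S a: FOLLOW(S) ⊇ FIRST(a) = {a}; new: +{a}
  S→A: FOLLOW(A) ⊇ FOLLOW(S) ⊇ {$,a}; new: +{$,a}
  S→b B: FOLLOW(B) ⊇ FOLLOW(S) ⊇ {$,a}; new: +{$,a}
  S: {$,a}  A: {$,a,c}  B: {$,a}
[2] (no change)
  S: {$,a}  A: {$,a,c}  B: {$,a}

FOLLOW(A) = ["$", "a", "c"]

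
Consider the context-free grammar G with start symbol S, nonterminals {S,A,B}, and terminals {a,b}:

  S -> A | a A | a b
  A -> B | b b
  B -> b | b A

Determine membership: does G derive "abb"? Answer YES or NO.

Convert to CNF:
  S -> T0 A | T0 T0 | T1 A | T1 T0 | b
  A -> T0 A | T0 T0 | b
  B -> T0 A | b
  T0 -> b
  T1 -> a

CYK fill:
  T[0,0] 'a' = {T1}  orig:{}
  T[1,1] 'b' = {A,B,S,T0}  orig:{A,B,S}
  T[2,2] 'b' = {A,B,S,T0}  orig:{A,B,S}
  T[0,1] 'ab' = {S}
  T[1,2] 'bb' = {A,B,S}
  T[0,2] 'abb' = {S}

S ∈ T[0,2] ⇒ YES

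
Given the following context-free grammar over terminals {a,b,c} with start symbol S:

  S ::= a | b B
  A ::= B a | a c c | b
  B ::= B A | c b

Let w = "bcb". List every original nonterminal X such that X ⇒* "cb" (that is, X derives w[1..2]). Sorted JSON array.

Convert to CNF:
  S -> T2 B | a
  A -> B T0 | T0 X3 | b
  B -> B A | T1 T2
  T0 -> a
  T1 -> c
  T2 -> b
  X3 -> T1 T1

CYK table (by increasing span), restricted to cells inside w[1..2]:
  T[1,1] 'c' = {T1}  orig:{}
  T[2,2] 'b' = {A,T2}  orig:{A}
  T[1,2] 'cb' = {B}

Original NTs in T[1,2] deriving "cb": ["B"]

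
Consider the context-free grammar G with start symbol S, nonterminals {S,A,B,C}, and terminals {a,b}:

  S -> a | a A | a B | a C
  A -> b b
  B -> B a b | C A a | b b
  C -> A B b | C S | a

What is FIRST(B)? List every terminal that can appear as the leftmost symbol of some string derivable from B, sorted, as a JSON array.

Compute FIRST by fixpoint:
[1]
  A via A→b b: +{b}
  B via B→b b: +{b}
  C via C→A B b: +{b}
  C via C→a: +{a}
  S via S→a: +{a}
  FIRST[S]={a}  FIRST[A]={b}  FIRST[B]={b}  FIRST[C]={a,b}
[2]
  B via B→C A a: +{a}
  FIRST[S]={a}  FIRST[A]={b}  FIRST[B]={a,b}  FIRST[C]={a,b}
[3] (no change)
  FIRST[S]={a}  FIRST[A]={b}  FIRST[B]={a,b}  FIRST[C]={a,b}

FIRST(B) = ["a", "b"]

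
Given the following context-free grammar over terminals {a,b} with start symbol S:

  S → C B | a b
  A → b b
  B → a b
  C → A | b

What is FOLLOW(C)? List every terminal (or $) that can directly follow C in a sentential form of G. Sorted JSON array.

FIRST iteration:
[1]
  A via A→b b: +{b}
  B via B→a b: +{a}
  C via C→A: +{b}
  S via S→C B: +{b}
  S via S→a b: +{a}
  FIRST[S]={a,b}  FIRST[A]={b}  FIRST[B]={a}  FIRST[C]={b}
[2] — fixpoint
  FIRST[S]={a,b}  FIRST[A]={b}  FIRST[B]={a}  FIRST[C]={b}

FOLLOW iteration:
FOLLOW(S) := {$}
pass 1:
  S→C B: FOLLOW(C) ⊇ FIRST(B) = {a}; new: +{a}
  S→C B: FOLLOW(B) ⊇ FOLLOW(S) ⊇ {$}; new: +{$}
  FOLLOW[S]={$}  FOLLOW[A]={}  FOLLOW[B]={$}  FOLLOW[C]={a}
pass 2:
  C→A: FOLLOW(A) ⊇ FOLLOW(C) ⊇ {a}; new: +{a}
  FOLLOW[S]={$}  FOLLOW[A]={a}  FOLLOW[B]={$}  FOLLOW[C]={a}
pass 3: done
  FOLLOW[S]={$}  FOLLOW[A]={a}  FOLLOW[B]={$}  FOLLOW[C]={a}

FOLLOW(C) = ["a"]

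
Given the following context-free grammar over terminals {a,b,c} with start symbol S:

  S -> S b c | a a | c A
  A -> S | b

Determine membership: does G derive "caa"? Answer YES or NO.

CNF form of G:
  S -> S X4 | T1 A | T2 T2
  A -> S X3 | T1 A | T2 T2 | b
  T0 -> b
  T1 -> c
  T2 -> a
  X3 -> T0 T1
  X4 -> T0 T1

CYK table (by increasing span):
  T[0,0] 'c' = {T1}  orig:{}
  T[1,1] 'a' = {T2}  orig:{}
  T[2,2] 'a' = {T2}  orig:{}
  T[0,1] 'ca' = ∅
  T[1,2] 'aa' = {A,S}
  T[0,2] 'caa' = {A,S}

S ∈ T[0,2] ⇒ YES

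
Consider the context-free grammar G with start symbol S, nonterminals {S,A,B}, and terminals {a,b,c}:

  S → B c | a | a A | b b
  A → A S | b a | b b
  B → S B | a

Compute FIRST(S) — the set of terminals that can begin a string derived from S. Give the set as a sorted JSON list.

Compute FIRST by fixpoint:
pass 1:
  A via A→b a: +{b}
  B via B→a: +{a}
  S via S→B c: +{a}
  S via S→b b: +{b}
  S: {a,b}  A: {b}  B: {a}
pass 2:
  B via B→S B: +{b}
  S: {a,b}  A: {b}  B: {a,b}
pass 3: done
  S: {a,b}  A: {b}  B: {a,b}

FIRST(S) = ["a", "b"]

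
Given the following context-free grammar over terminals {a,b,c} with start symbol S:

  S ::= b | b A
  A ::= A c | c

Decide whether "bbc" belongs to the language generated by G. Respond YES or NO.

Convert to CNF:
  S -> T1 A | b
  A -> A T0 | c
  T0 -> c
  T1 -> b

CYK fill:
  T[0,0] 'b' = {S,T1}  orig:{S}
  T[1,1] 'b' = {S,T1}  orig:{S}
  T[2,2] 'c' = {A,T0}  orig:{A}
  T[0,1] 'bb' = ∅
  T[1,2] 'bc' = {S}
  T[0,2] 'bbc' = ∅

S ∉ T[0,2] ⇒ NO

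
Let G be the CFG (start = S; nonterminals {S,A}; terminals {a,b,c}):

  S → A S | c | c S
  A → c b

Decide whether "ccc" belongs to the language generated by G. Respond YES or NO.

Convert to CNF:
  S -> A S | T0 S | c
  A -> T0 T1
  T0 -> c
  T1 -> b

Fill CYK table bottom-up:
  [0..0]={S,T0}  "c"  orig:{S}
  [1..1]={S,T0}  "c"  orig:{S}
  [2..2]={S,T0}  "c"  orig:{S}
  [0..1]={S}  "cc"
  [1..2]={S}  "cc"
  [0..2]={S}  "ccc"

S ∈ T[0,2] ⇒ YES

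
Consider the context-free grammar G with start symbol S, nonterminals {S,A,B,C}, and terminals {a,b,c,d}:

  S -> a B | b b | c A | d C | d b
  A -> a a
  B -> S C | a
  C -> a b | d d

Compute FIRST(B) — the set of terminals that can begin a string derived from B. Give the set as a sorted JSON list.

FIRST iteration:
round 1:
  A via A→a a: +{a}
  B via B→a: +{a}
  C via C→a b: +{a}
  C via C→d d: +{d}
  S via S→a B: +{a}
  S via S→b b: +{b}
  S via S→c A: +{c}
  S via S→d C: +{d}
  S: {a,b,c,d}  A: {a}  B: {a}  C: {a,d}
round 2:
  B via B→S C: +{b,c,d}
  S: {a,b,c,d}  A: {a}  B: {a,b,c,d}  C: {a,d}
round 3: done
  S: {a,b,c,d}  A: {a}  B: {a,b,c,d}  C: {a,d}

FIRST(B) = ["a", "b", "c", "d"]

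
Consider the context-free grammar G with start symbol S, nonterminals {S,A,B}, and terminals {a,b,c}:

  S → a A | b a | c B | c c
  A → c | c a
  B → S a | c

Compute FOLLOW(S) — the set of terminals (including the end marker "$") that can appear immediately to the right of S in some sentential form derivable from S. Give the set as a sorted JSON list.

FIRST iteration:
[1]
  A via A→c: +{c}
  B via B→c: +{c}
  S via S→a A: +{a}
  S via S→b a: +{b}
  S via S→c B: +{c}
  S: {a,b,c}  A: {c}  B: {c}
[2]
  B via B→S a: +{a,b}
  S: {a,b,c}  A: {c}  B: {a,b,c}
[3] — fixpoint
  S: {a,b,c}  A: {c}  B: {a,b,c}

FOLLOW sets:
FOLLOW(S) := {$}
round 1:
  B→S a: FOLLOW(S) ⊇ FIRST(a) = {a}; new: +{a}
  S→a A: FOLLOW(A) ⊇ FOLLOW(S) ⊇ {$,a}; new: +{$,a}
  S→c B: FOLLOW(B) ⊇ FOLLOW(S) ⊇ {$,a}; new: +{$,a}
  FOLLOW(S)={$,a}  FOLLOW(A)={$,a}  FOLLOW(B)={$,a}
round 2: done
  FOLLOW(S)={$,a}  FOLLOW(A)={$,a}  FOLLOW(B)={$,a}

FOLLOW(S) = ["$", "a"]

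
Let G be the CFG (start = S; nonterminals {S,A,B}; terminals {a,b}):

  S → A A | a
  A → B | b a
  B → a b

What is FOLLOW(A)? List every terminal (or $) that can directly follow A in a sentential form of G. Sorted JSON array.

FIRST iteration:
round 1:
  A via A→b a: +{b}
  B via B→a b: +{a}
  S via S→A A: +{b}
  S via S→a: +{a}
  FIRST[S]={a,b}  FIRST[A]={b}  FIRST[B]={a}
round 2:
  A via A→B: +{a}
  FIRST[S]={a,b}  FIRST[A]={a,b}  FIRST[B]={a}
round 3: (no change)
  FIRST[S]={a,b}  FIRST[A]={a,b}  FIRST[B]={a}

Compute FOLLOW by fixpoint:
FOLLOW(S) := {$}
pass 1:
  S→A A: FOLLOW(A) ⊇ FIRST(A) = {a,b}; new: +{a,b}
  S→A A: FOLLOW(A) ⊇ FOLLOW(S) ⊇ {$}; new: +{$}
  FOLLOW(S)={$}  FOLLOW(A)={$,a,b}  FOLLOW(B)={}
pass 2:
  A→B: FOLLOW(B) ⊇ FOLLOW(A) ⊇ {$,a,b}; new: +{$,a,b}
  FOLLOW(S)={$}  FOLLOW(A)={$,a,b}  FOLLOW(B)={$,a,b}
pass 3: (no change)
  FOLLOW(S)={$}  FOLLOW(A)={$,a,b}  FOLLOW(B)={$,a,b}

FOLLOW(A) = ["$", "a", "b"]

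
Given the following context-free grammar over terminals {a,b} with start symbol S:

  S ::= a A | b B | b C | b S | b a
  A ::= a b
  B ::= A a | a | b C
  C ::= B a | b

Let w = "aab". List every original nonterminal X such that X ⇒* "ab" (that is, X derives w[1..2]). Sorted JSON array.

CNF form of G:
  S -> T0 A | T1 B | T1 C | T1 S | T1 T0
  A -> T0 T1
  B -> A T0 | T1 C | a
  C -> B T0 | b
  T0 -> a
  T1 -> b

CYK fill — only the sub-triangle for w[1..2]:
  cell(1,1) a: {B,T0}  orig:{B}
  cell(2,2) b: {C,T1}  orig:{C}
  cell(1,2) ab: {A}

Original NTs in T[1,2] deriving "ab": ["A"]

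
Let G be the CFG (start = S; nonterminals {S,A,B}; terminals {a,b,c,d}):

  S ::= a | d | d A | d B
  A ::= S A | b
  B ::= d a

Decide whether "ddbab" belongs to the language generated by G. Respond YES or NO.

Convert to CNF:
  S -> T0 A | T0 B | a | d
  A -> S A | b
  B -> T0 T1
  T0 -> d
  T1 -> a

CYK fill:
  [0..0]={S,T0}  "d"  orig:{S}
  [1..1]={S,T0}  "d"  orig:{S}
  [2..2]={A}  "b"
  [3..3]={S,T1}  "a"  orig:{S}
  [4..4]={A}  "b"
  [0..1]=∅  "dd"
  [1..2]={A,S}  "db"
  [2..3]=∅  "ba"
  [3..4]={A}  "ab"
  [0..2]={A,S}  "ddb"
  [1..3]=∅  "dba"
  [2..4]=∅  "bab"
  [0..3]=∅  "ddba"
  [1..4]={A}  "dbab"
  [0..4]={A,S}  "ddbab"

S ∈ T[0,4] ⇒ YES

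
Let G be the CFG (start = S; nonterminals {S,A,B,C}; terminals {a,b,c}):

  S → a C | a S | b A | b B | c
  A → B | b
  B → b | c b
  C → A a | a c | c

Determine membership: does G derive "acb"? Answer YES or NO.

CNF form of G:
  S -> T1 A | T1 B | T2 C | T2 S | c
  A -> T0 T1 | b
  B -> T0 T1 | b
  C -> A T2 | T2 T0 | c
  T0 -> c
  T1 -> b
  T2 -> a

Fill CYK table bottom-up:
  T[0,0] 'a' = {T2}  orig:{}
  T[1,1] 'c' = {C,S,T0}  orig:{C,S}
  T[2,2] 'b' = {A,B,T1}  orig:{A,B}
  T[0,1] 'ac' = {C,S}
  T[1,2] 'cb' = {A,B}
  T[0,2] 'acb' = ∅

S ∉ T[0,2] ⇒ NO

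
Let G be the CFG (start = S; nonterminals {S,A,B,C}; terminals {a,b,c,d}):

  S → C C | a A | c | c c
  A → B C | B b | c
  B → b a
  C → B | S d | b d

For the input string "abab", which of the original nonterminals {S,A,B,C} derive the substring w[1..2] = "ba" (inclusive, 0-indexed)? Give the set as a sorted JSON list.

CNF form of G:
  S -> C C | T1 A | T3 T3 | c
  A -> B C | B T0 | c
  B -> T0 T1
  C -> S T2 | T0 T1 | T0 T2
  T0 -> b
  T1 -> a
  T2 -> d
  T3 -> c

CYK fill (cells [i..j] with 1 ≤ i ≤ j ≤ 2 only):
  [1..1]={T0}  "b"  orig:{}
  [2..2]={T1}  "a"  orig:{}
  [1..2]={B,C}  "ba"

Original NTs in T[1,2] deriving "ba": ["B", "C"]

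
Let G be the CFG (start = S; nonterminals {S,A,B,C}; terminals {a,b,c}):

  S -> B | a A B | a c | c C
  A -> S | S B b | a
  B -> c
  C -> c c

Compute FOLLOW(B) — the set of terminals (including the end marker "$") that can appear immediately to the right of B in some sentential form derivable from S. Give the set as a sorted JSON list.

FIRST sets, iterate to fixpoint:
round 1:
  A via A→a: +{a}
  B via B→c: +{c}
  C via C→c c: +{c}
  S via S→B: +{c}
  S via S→a A B: +{a}
  S: {a,c}  A: {a}  B: {c}  C: {c}
round 2:
  A via A→S: +{c}
  S: {a,c}  A: {a,c}  B: {c}  C: {c}
round 3: — fixpoint
  S: {a,c}  A: {a,c}  B: {c}  C: {c}

FOLLOW sets:
seed FOLLOW(S) with $
[1]
  A→S B b: FOLLOW(S) ⊇ FIRST(B) = {c}; new: +{c}
  A→S B b: FOLLOW(B) ⊇ FIRST(b) = {b}; new: +{b}
  S→B: FOLLOW(B) ⊇ FOLLOW(S) ⊇ {$,c}; new: +{$,c}
  S→a A B: FOLLOW(A) ⊇ FIRST(B) = {c}; new: +{c}
  S→c C: FOLLOW(C) ⊇ FOLLOW(S) ⊇ {$,c}; new: +{$,c}
  FOLLOW[S]={$,c}  FOLLOW[A]={c}  FOLLOW[B]={$,b,c}  FOLLOW[C]={$,c}
[2] — fixpoint
  FOLLOW[S]={$,c}  FOLLOW[A]={c}  FOLLOW[B]={$,b,c}  FOLLOW[C]={$,c}

FOLLOW(B) = ["$", "b", "c"]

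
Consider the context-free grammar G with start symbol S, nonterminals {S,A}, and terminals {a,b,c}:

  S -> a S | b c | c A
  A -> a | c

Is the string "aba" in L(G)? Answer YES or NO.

CNF form of G:
  S -> T0 S | T1 T2 | T2 A
  A -> a | c
  T0 -> a
  T1 -> b
  T2 -> c

CYK table (by increasing span):
  T[0,0] 'a' = {A,T0}  orig:{A}
  T[1,1] 'b' = {T1}  orig:{}
  T[2,2] 'a' = {A,T0}  orig:{A}
  T[0,1] 'ab' = ∅
  T[1,2] 'ba' = ∅
  T[0,2] 'aba' = ∅

S ∉ T[0,2] ⇒ NO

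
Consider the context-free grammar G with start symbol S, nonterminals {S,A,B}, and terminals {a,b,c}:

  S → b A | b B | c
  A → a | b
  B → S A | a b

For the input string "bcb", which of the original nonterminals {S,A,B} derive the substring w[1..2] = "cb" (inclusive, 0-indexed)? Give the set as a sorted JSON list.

CNF form of G:
  S -> T1 A | T1 B | c
  A -> a | b
  B -> S A | T0 T1
  T0 -> a
  T1 -> b

CYK fill, restricted to cells inside w[1..2]:
  cell(1,1) c: {S}
  cell(2,2) b: {A,T1}  orig:{A}
  cell(1,2) cb: {B}

Original NTs in T[1,2] deriving "cb": ["B"]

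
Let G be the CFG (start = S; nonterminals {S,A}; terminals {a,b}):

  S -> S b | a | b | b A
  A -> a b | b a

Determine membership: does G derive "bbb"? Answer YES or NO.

Convert to CNF:
  S -> S T1 | T1 A | a | b
  A -> T0 T1 | T1 T0
  T0 -> a
  T1 -> b

CYK fill:
  cell(0,0) b: {S,T1}  orig:{S}
  cell(1,1) b: {S,T1}  orig:{S}
  cell(2,2) b: {S,T1}  orig:{S}
  cell(0,1) bb: {S}
  cell(1,2) bb: {S}
  cell(0,2) bbb: {S}

S ∈ T[0,2] ⇒ YES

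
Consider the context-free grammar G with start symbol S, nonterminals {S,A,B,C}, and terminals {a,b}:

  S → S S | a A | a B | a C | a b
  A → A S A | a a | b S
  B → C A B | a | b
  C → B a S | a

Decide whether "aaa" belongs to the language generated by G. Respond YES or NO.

CNF form of G:
  S -> S S | T0 A | T0 B | T0 C | T0 T1
  A -> A X2 | T0 T0 | T1 S
  B -> C X3 | a | b
  C -> B X4 | a
  T0 -> a
  T1 -> b
  X2 -> S A
  X3 -> A B
  X4 -> T0 S

CYK table (by increasing span):
  cell(0,0) a: {B,C,T0}  orig:{B,C}
  cell(1,1) a: {B,C,T0}  orig:{B,C}
  cell(2,2) a: {B,C,T0}  orig:{B,C}
  cell(0,1) aa: {A,S}
  cell(1,2) aa: {A,S}
  cell(0,2) aaa: {S,X3,X4}  orig:{S}

S ∈ T[0,2] ⇒ YES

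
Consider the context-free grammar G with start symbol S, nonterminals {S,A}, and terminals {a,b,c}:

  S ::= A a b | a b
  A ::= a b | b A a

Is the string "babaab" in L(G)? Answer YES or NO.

Convert to CNF:
  S -> A X3 | T0 T1
  A -> T0 T1 | T1 X2
  T0 -> a
  T1 -> b
  X2 -> A T0
  X3 -> T0 T1

CYK table (by increasing span):
  cell(0,0) b: {T1}  orig:{}
  cell(1,1) a: {T0}  orig:{}
  cell(2,2) b: {T1}  orig:{}
  cell(3,3) a: {T0}  orig:{}
  cell(4,4) a: {T0}  orig:{}
  cell(5,5) b: {T1}  orig:{}
  cell(0,1) ba: ∅
  cell(1,2) ab: {A,S,X3}  orig:{A,S}
  cell(2,3) ba: ∅
  cell(3,4) aa: ∅
  cell(4,5) ab: {A,S,X3}  orig:{A,S}
  cell(0,2) bab: ∅
  cell(1,3) aba: {X2}  orig:{}
  cell(2,4) baa: ∅
  cell(3,5) aab: ∅
  cell(0,3) baba: {A}
  cell(1,4) abaa: ∅
  cell(2,5) baab: ∅
  cell(0,4) babaa: {X2}  orig:{}
  cell(1,5) abaab: ∅
  cell(0,5) babaab: {S}

S ∈ T[0,5] ⇒ YES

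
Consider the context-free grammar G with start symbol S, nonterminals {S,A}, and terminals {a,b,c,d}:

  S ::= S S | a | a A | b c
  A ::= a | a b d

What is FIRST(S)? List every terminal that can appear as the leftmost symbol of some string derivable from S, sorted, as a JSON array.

FIRST iteration:
iter 1:
  A via A→a: +{a}
  S via S→a: +{a}
  S via S→b c: +{b}
  FIRST(S)={a,b}  FIRST(A)={a}
iter 2: done
  FIRST(S)={a,b}  FIRST(A)={a}

FIRST(S) = ["a", "b"]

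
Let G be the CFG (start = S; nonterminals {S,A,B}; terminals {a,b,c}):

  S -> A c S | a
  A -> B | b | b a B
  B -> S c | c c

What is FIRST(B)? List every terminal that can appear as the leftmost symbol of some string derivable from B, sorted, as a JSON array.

Compute FIRST by fixpoint:
pass 1:
  A via A→b: +{b}
  B via B→c c: +{c}
  S via S→A c S: +{b}
  S via S→a: +{a}
  FIRST[S]={a,b}  FIRST[A]={b}  FIRST[B]={c}
pass 2:
  A via A→B: +{c}
  B via B→S c: +{a,b}
  S via S→A c S: +{c}
  FIRST[S]={a,b,c}  FIRST[A]={b,c}  FIRST[B]={a,b,c}
pass 3:
  A via A→B: +{a}
  FIRST[S]={a,b,c}  FIRST[A]={a,b,c}  FIRST[B]={a,b,c}
pass 4: (no change)
  FIRST[S]={a,b,c}  FIRST[A]={a,b,c}  FIRST[B]={a,b,c}

FIRST(B) = ["a", "b", "c"]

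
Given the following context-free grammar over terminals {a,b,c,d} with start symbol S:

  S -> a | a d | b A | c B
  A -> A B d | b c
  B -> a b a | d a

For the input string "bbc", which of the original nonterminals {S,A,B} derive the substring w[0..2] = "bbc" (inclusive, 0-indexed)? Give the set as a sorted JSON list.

Convert to CNF:
  S -> T1 A | T2 B | T3 T0 | a
  A -> A X4 | T1 T2
  B -> T0 T3 | T3 X5
  T0 -> d
  T1 -> b
  T2 -> c
  T3 -> a
  X4 -> B T0
  X5 -> T1 T3

Fill CYK table bottom-up, restricted to cells inside w[0..2]:
  cell(0,0) b: {T1}  orig:{}
  cell(1,1) b: {T1}  orig:{}
  cell(2,2) c: {T2}  orig:{}
  cell(0,1) bb: ∅
  cell(1,2) bc: {A}
  cell(0,2) bbc: {S}

Original NTs in T[0,2] deriving "bbc": ["S"]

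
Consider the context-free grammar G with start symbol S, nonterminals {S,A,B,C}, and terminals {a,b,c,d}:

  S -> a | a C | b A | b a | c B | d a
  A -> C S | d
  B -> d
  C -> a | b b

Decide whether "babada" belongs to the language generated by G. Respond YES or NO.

CNF form of G:
  S -> T0 A | T0 T1 | T1 C | T2 B | T3 T1 | a
  A -> C S | d
  B -> d
  C -> T0 T0 | a
  T0 -> b
  T1 -> a
  T2 -> c
  T3 -> d

CYK table (by increasing span):
  cell(0,0) b: {T0}  orig:{}
  cell(1,1) a: {C,S,T1}  orig:{C,S}
  cell(2,2) b: {T0}  orig:{}
  cell(3,3) a: {C,S,T1}  orig:{C,S}
  cell(4,4) d: {A,B,T3}  orig:{A,B}
  cell(5,5) a: {C,S,T1}  orig:{C,S}
  cell(0,1) ba: {S}
  cell(1,2) ab: ∅
  cell(2,3) ba: {S}
  cell(3,4) ad: ∅
  cell(4,5) da: {S}
  cell(0,2) bab: ∅
  cell(1,3) aba: {A}
  cell(2,4) bad: ∅
  cell(3,5) ada: {A}
  cell(0,3) baba: {S}
  cell(1,4) abad: ∅
  cell(2,5) bada: {S}
  cell(0,4) babad: ∅
  cell(1,5) abada: {A}
  cell(0,5) babada: {S}

S ∈ T[0,5] ⇒ YES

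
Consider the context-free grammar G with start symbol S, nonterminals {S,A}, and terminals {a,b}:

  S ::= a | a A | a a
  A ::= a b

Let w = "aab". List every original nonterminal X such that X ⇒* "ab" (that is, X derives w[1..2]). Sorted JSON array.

Convert to CNF:
  S -> T0 A | T0 T0 | a
  A -> T0 T1
  T0 -> a
  T1 -> b

Fill CYK table bottom-up, restricted to cells inside w[1..2]:
  cell(1,1) a: {S,T0}  orig:{S}
  cell(2,2) b: {T1}  orig:{}
  cell(1,2) ab: {A}

Original NTs in T[1,2] deriving "ab": ["A"]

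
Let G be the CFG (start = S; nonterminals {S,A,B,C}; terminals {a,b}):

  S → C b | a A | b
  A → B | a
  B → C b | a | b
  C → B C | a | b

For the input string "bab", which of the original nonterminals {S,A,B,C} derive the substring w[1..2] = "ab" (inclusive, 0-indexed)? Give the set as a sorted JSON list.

Convert to CNF:
  S -> C T0 | T1 A | b
  A -> C T0 | a | b
  B -> C T0 | a | b
  C -> B C | a | b
  T0 -> b
  T1 -> a

CYK fill (cells [i..j] with 1 ≤ i ≤ j ≤ 2 only):
  [1..1]={A,B,C,T1}  "a"  orig:{A,B,C}
  [2..2]={A,B,C,S,T0}  "b"  orig:{A,B,C,S}
  [1..2]={A,B,C,S}  "ab"

Original NTs in T[1,2] deriving "ab": ["A", "B", "C", "S"]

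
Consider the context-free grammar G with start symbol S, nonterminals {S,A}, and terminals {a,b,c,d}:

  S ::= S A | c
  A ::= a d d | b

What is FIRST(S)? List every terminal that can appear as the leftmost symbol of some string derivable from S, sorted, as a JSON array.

FIRST sets, iterate to fixpoint:
round 1:
  A via A→a d d: +{a}
  A via A→b: +{b}
  S via S→c: +{c}
  S: {c}  A: {a,b}
round 2: (no change)
  S: {c}  A: {a,b}

FIRST(S) = ["c"]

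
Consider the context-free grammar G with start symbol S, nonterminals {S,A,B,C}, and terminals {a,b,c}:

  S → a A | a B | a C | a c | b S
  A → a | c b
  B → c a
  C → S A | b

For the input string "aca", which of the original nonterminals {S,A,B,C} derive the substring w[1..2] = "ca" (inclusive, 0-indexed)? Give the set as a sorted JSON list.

Convert to CNF:
  S -> T1 S | T2 A | T2 B | T2 C | T2 T0
  A -> T0 T1 | a
  B -> T0 T2
  C -> S A | b
  T0 -> c
  T1 -> b
  T2 -> a

Fill CYK table bottom-up, restricted to cells inside w[1..2]:
  [1..1]={T0}  "c"  orig:{}
  [2..2]={A,T2}  "a"  orig:{A}
  [1..2]={B}  "ca"

Original NTs in T[1,2] deriving "ca": ["B"]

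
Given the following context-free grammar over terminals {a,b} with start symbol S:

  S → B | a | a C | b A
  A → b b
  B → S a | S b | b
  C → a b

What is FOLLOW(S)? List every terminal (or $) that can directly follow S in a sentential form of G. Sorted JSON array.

Compute FIRST by fixpoint:
pass 1:
  A via A→b b: +{b}
  B via B→b: +{b}
  C via C→a b: +{a}
  S via S→B: +{b}
  S via S→a: +{a}
  FIRST[S]={a,b}  FIRST[A]={b}  FIRST[B]={b}  FIRST[C]={a}
pass 2:
  B via B→S a: +{a}
  FIRST[S]={a,b}  FIRST[A]={b}  FIRST[B]={a,b}  FIRST[C]={a}
pass 3: — fixpoint
  FIRST[S]={a,b}  FIRST[A]={b}  FIRST[B]={a,b}  FIRST[C]={a}

FOLLOW iteration:
FOLLOW(S) := {$}
pass 1:
  B→S a: FOLLOW(S) ⊇ FIRST(a) = {a}; new: +{a}
  B→S b: FOLLOW(S) ⊇ FIRST(b) = {b}; new: +{b}
  S→B: FOLLOW(B) ⊇ FOLLOW(S) ⊇ {$,a,b}; new: +{$,a,b}
  S→a C: FOLLOW(C) ⊇ FOLLOW(S) ⊇ {$,a,b}; new: +{$,a,b}
  S→b A: FOLLOW(A) ⊇ FOLLOW(S) ⊇ {$,a,b}; new: +{$,a,b}
  FOLLOW(S)={$,a,b}  FOLLOW(A)={$,a,b}  FOLLOW(B)={$,a,b}  FOLLOW(C)={$,a,b}
pass 2: done
  FOLLOW(S)={$,a,b}  FOLLOW(A)={$,a,b}  FOLLOW(B)={$,a,b}  FOLLOW(C)={$,a,b}

FOLLOW(S) = ["$", "a", "b"]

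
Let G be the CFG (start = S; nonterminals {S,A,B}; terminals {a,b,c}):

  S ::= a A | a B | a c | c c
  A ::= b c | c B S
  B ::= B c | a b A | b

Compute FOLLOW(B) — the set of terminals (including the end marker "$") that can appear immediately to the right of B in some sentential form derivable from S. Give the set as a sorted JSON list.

FIRST sets, iterate to fixpoint:
pass 1:
  A via A→b c: +{b}
  A via A→c B S: +{c}
  B via B→a b A: +{a}
  B via B→b: +{b}
  S via S→a A: +{a}
  S via S→c c: +{c}
  S: {a,c}  A: {b,c}  B: {a,b}
pass 2: (no change)
  S: {a,c}  A: {b,c}  B: {a,b}

Compute FOLLOW by fixpoint:
seed FOLLOW(S) with $
iter 1:
  A→c B S: FOLLOW(B) ⊇ FIRST(S) = {a,c}; new: +{a,c}
  B→a b A: FOLLOW(A) ⊇ FOLLOW(B) ⊇ {a,c}; new: +{a,c}
  S→a A: FOLLOW(A) ⊇ FOLLOW(S) ⊇ {$}; new: +{$}
  S→a B: FOLLOW(B) ⊇ FOLLOW(S) ⊇ {$}; new: +{$}
  FOLLOW(S)={$}  FOLLOW(A)={$,a,c}  FOLLOW(B)={$,a,c}
iter 2:
  A→c B S: FOLLOW(S) ⊇ FOLLOW(A) ⊇ {$,a,c}; new: +{a,c}
  FOLLOW(S)={$,a,c}  FOLLOW(A)={$,a,c}  FOLLOW(B)={$,a,c}
iter 3: — fixpoint
  FOLLOW(S)={$,a,c}  FOLLOW(A)={$,a,c}  FOLLOW(B)={$,a,c}

FOLLOW(B) = ["$", "a", "c"]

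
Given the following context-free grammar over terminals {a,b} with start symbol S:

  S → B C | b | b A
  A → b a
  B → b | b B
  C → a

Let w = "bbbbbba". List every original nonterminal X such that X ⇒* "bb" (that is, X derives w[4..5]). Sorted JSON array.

CNF form of G:
  S -> B C | T0 A | b
  A -> T0 T1
  B -> T0 B | b
  C -> a
  T0 -> b
  T1 -> a

CYK fill — only the sub-triangle for w[4..5]:
  [4..4]={B,S,T0}  "b"  orig:{B,S}
  [5..5]={B,S,T0}  "b"  orig:{B,S}
  [4..5]={B}  "bb"

Original NTs in T[4,5] deriving "bb": ["B"]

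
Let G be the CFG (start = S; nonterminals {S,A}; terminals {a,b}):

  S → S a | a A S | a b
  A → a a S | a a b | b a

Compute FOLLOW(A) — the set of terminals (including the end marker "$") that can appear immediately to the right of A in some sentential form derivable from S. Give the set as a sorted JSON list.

Compute FIRST by fixpoint:
[1]
  A via A→a a S: +{a}
  A via A→b a: +{b}
  S via S→a A S: +{a}
  FIRST[S]={a}  FIRST[A]={a,b}
[2] (no change)
  FIRST[S]={a}  FIRST[A]={a,b}

FOLLOW iteration:
seed FOLLOW(S) with $
round 1:
  S→S a: FOLLOW(S) ⊇ FIRST(a) = {a}; new: +{a}
  S→a A S: FOLLOW(A) ⊇ FIRST(S) = {a}; new: +{a}
  FOLLOW[S]={$,a}  FOLLOW[A]={a}
round 2: — fixpoint
  FOLLOW[S]={$,a}  FOLLOW[A]={a}

FOLLOW(A) = ["a"]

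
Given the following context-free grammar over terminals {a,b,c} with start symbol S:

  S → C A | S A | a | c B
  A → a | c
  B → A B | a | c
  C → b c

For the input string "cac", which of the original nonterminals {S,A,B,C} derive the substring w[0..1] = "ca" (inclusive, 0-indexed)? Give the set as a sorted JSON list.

CNF form of G:
  S -> C A | S A | T1 B | a
  A -> a | c
  B -> A B | a | c
  C -> T0 T1
  T0 -> b
  T1 -> c

CYK fill, restricted to cells inside w[0..1]:
  cell(0,0) c: {A,B,T1}  orig:{A,B}
  cell(1,1) a: {A,B,S}
  cell(0,1) ca: {B,S}

Original NTs in T[0,1] deriving "ca": ["B", "S"]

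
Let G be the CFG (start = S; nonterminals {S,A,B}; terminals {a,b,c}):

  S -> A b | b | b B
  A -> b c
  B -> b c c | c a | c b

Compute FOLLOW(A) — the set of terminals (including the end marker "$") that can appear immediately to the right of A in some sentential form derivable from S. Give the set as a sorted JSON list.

FIRST iteration:
[1]
  A via A→b c: +{b}
  B via B→b c c: +{b}
  B via B→c a: +{c}
  S via S→A b: +{b}
  S: {b}  A: {b}  B: {b,c}
[2] done
  S: {b}  A: {b}  B: {b,c}

Compute FOLLOW by fixpoint:
FOLLOW(S) := {$}
iter 1:
  S→A b: FOLLOW(A) ⊇ FIRST(b) = {b}; new: +{b}
  S→b B: FOLLOW(B) ⊇ FOLLOW(S) ⊇ {$}; new: +{$}
  FOLLOW(S)={$}  FOLLOW(A)={b}  FOLLOW(B)={$}
iter 2: (stable)
  FOLLOW(S)={$}  FOLLOW(A)={b}  FOLLOW(B)={$}

FOLLOW(A) = ["b"]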